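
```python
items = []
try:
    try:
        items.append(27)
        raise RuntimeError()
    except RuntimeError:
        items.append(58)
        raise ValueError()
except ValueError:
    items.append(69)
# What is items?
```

Step-by-step execution trace:
1. Inner try: `items.append(27)` → items = [27].
2. `raise RuntimeError()` raises RuntimeError.
3. Inner `except RuntimeError` matches → `items.append(58)` → items = [27, 58].
4. `raise ValueError()` raises ValueError; propagates to outer try.
5. Outer `except ValueError` matches → `items.append(69)` → items = [27, 58, 69].
Result: [27, 58, 69]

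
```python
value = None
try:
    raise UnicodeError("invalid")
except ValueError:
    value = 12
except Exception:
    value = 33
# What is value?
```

Step-by-step execution trace:
1. `raise UnicodeError(...)` raises UnicodeError.
2. `except ValueError` matches (UnicodeError is a subclass of ValueError) → value = 12.
3. `except Exception` is not reached.
Result: 12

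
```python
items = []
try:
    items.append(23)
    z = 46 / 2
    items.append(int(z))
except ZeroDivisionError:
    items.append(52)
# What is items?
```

Step-by-step execution trace:
1. try: `items.append(23)` → items = [23].
2. `z = 46 / 2` → z = 23.0. No exception raised.
3. `items.append(int(z))` → items = [23, 23].
4. `except ZeroDivisionError` is skipped (no exception was raised).
Result: [23, 23]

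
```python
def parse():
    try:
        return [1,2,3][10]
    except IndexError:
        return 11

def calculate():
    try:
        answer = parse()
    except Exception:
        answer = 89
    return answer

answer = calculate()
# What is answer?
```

Step-by-step execution trace:
1. `calculate()` calls `parse()`.
2. In parse: `[1,2,3][10]` raises IndexError; `except IndexError` catches it → returns 11.
3. In calculate: `answer = parse()` → answer = 11. No exception reaches calculate.
4. `except Exception` is skipped; calculate returns 11.
5. answer = 11.
Result: 11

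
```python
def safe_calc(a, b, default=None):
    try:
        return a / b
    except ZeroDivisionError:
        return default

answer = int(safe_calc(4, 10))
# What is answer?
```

Step-by-step execution trace:
1. `safe_calc(4, 10)` enters try: `return 4 / 10` → returns 0.4. No exception raised.
2. `except ZeroDivisionError` is skipped.
3. `int(0.4)` → 0 → answer = 0.
Result: 0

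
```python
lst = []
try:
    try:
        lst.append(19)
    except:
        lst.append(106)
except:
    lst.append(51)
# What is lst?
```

Step-by-step execution trace:
1. Inner try: `lst.append(19)` → lst = [19]. No exception raised.
2. Inner `except` is skipped.
3. Inner try completes normally; outer `except` is skipped.
Result: [19]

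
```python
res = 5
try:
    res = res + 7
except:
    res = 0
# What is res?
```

Step-by-step execution trace:
1. res starts at 5.
2. try: `res = res + 7` → res = 12. No exception raised.
3. `except` is skipped.
Result: 12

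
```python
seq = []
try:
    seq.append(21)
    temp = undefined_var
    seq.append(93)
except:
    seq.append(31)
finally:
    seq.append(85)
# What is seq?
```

Step-by-step execution trace:
1. try: `seq.append(21)` → seq = [21].
2. `temp = undefined_var` raises NameError; `seq.append(93)` is not reached.
3. bare `except` matches → `seq.append(31)` → seq = [21, 31].
4. finally always runs: `seq.append(85)` → seq = [21, 31, 85].
Result: [21, 31, 85]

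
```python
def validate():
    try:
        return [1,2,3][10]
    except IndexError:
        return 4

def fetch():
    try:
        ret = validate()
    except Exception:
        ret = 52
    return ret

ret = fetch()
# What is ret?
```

Step-by-step execution trace:
1. `fetch()` calls `validate()`.
2. In validate: `[1,2,3][10]` raises IndexError; `except IndexError` catches it → returns 4.
3. In fetch: `ret = validate()` → ret = 4. No exception reaches fetch.
4. `except Exception` is skipped; fetch returns 4.
5. ret = 4.
Result: 4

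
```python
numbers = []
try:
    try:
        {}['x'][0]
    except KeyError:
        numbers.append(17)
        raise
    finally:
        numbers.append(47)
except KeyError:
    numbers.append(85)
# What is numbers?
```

Step-by-step execution trace:
1. Inner try: `{}['x'][0]` raises KeyError.
2. Inner `except KeyError` matches → `numbers.append(17)` → numbers = [17].
3. bare `raise` re-raises KeyError.
4. Inner `finally` runs during unwinding: `numbers.append(47)` → numbers = [17, 47].
5. Outer `except KeyError` matches → `numbers.append(85)` → numbers = [17, 47, 85].
Result: [17, 47, 85]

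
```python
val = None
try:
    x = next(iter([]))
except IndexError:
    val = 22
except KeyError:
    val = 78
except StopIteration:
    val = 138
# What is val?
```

Step-by-step execution trace:
1. `x = next(iter([]))` raises StopIteration.
2. `except IndexError` does not match StopIteration; skipped.
3. `except KeyError` does not match StopIteration; skipped.
4. `except StopIteration` matches → val = 138.
Result: 138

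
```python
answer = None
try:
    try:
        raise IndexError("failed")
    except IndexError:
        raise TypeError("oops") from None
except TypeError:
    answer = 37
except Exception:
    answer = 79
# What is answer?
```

Step-by-step execution trace:
1. Inner try raises IndexError; inner `except IndexError` catches it.
2. `raise TypeError(...) from None` raises TypeError (from None suppresses __context__, but the active exception is still TypeError).
3. Outer `except TypeError` matches → answer = 37.
4. `except Exception` is not reached.
Result: 37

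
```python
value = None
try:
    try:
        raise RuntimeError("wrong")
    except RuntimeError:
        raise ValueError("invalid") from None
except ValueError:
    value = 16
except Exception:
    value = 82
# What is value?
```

Step-by-step execution trace:
1. Inner try raises RuntimeError; inner `except RuntimeError` catches it.
2. `raise ValueError(...) from None` raises ValueError (from None suppresses __context__, but the active exception is still ValueError).
3. Outer `except ValueError` matches → value = 16.
4. `except Exception` is not reached.
Result: 16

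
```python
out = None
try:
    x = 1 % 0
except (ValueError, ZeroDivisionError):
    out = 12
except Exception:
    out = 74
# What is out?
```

Step-by-step execution trace:
1. `x = 1 % 0` raises ZeroDivisionError.
2. `except (ValueError, ZeroDivisionError)` matches (ZeroDivisionError is in the tuple) → out = 12.
3. `except Exception` is not reached.
Result: 12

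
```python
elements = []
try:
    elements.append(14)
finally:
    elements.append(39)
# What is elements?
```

Step-by-step execution trace:
1. try: `elements.append(14)` → elements = [14].
2. The try body completes without raising.
3. finally always runs: `elements.append(39)` → elements = [14, 39].
Result: [14, 39]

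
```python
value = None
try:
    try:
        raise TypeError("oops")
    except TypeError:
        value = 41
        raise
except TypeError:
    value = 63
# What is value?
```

Step-by-step execution trace:
1. Inner try: `raise TypeError("oops")` raises TypeError.
2. Inner `except TypeError` matches → value = 41.
3. bare `raise` re-raises the same TypeError.
4. Outer `except TypeError` matches → value = 63.
Result: 63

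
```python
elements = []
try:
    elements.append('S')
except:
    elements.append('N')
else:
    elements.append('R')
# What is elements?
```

Step-by-step execution trace:
1. try: `elements.append('S')` → elements = ['S']. No exception raised.
2. `except` is skipped.
3. `else` runs (try completed without exception): `elements.append('R')` → elements = ['S', 'R'].
Result: ['S', 'R']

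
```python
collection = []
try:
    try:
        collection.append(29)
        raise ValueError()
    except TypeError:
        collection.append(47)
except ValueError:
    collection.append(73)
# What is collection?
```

Step-by-step execution trace:
1. Inner try: `collection.append(29)` → collection = [29].
2. `raise ValueError()` raises ValueError.
3. Inner `except TypeError` does not match ValueError; exception propagates to outer try.
4. Outer `except ValueError` matches → `collection.append(73)` → collection = [29, 73].
Result: [29, 73]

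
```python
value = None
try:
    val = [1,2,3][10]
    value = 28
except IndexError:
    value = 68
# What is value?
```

Step-by-step execution trace:
1. `val = [1,2,3][10]` raises IndexError.
2. `value = 28` is not reached.
3. `except IndexError` matches → value = 68.
Result: 68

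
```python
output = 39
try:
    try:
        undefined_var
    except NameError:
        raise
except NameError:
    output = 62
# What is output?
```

Step-by-step execution trace:
1. Inner try: `undefined_var` raises NameError.
2. Inner `except NameError` matches; bare `raise` re-raises the same NameError.
3. Outer `except NameError` matches → output = 62.
Result: 62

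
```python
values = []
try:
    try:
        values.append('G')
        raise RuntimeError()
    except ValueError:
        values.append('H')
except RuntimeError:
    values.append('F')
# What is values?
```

Step-by-step execution trace:
1. Inner try: `values.append('G')` → values = ['G'].
2. `raise RuntimeError()` raises RuntimeError.
3. Inner `except ValueError` does not match RuntimeError; exception propagates to outer try.
4. Outer `except RuntimeError` matches → `values.append('F')` → values = ['G', 'F'].
Result: ['G', 'F']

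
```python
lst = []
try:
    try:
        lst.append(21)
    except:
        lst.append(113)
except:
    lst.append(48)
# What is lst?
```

Step-by-step execution trace:
1. Inner try: `lst.append(21)` → lst = [21]. No exception raised.
2. Inner `except` is skipped.
3. Inner try completes normally; outer `except` is skipped.
Result: [21]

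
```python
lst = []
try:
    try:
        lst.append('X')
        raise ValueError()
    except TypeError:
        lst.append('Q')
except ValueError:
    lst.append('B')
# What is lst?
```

Step-by-step execution trace:
1. Inner try: `lst.append('X')` → lst = ['X'].
2. `raise ValueError()` raises ValueError.
3. Inner `except TypeError` does not match ValueError; exception propagates to outer try.
4. Outer `except ValueError` matches → `lst.append('B')` → lst = ['X', 'B'].
Result: ['X', 'B']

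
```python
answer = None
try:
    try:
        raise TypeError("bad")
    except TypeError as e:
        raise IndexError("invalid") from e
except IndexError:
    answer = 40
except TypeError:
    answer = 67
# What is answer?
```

Step-by-step execution trace:
1. Inner try raises TypeError; inner `except TypeError as e` catches it.
2. `raise IndexError(...) from e` raises IndexError (TypeError is attached as __cause__, but only IndexError is active).
3. Outer `except IndexError` matches → answer = 40.
4. `except TypeError` is not reached.
Result: 40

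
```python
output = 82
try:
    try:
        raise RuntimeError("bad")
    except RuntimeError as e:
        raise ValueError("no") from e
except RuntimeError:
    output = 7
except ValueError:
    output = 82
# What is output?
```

Step-by-step execution trace:
1. Inner try raises RuntimeError; inner `except RuntimeError as e` catches it.
2. `raise ValueError(...) from e` raises ValueError (RuntimeError is attached as __cause__, but only ValueError is active).
3. Outer `except RuntimeError` does not match ValueError; skipped.
4. Outer `except ValueError` matches → output = 82.
Result: 82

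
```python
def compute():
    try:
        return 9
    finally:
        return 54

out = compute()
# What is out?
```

Step-by-step execution trace:
1. `compute()` enters try: `return 9` sets pending return value 9.
2. Before returning, `finally: return 54` runs and overrides the pending return.
3. compute() returns 54 → out = 54.
Result: 54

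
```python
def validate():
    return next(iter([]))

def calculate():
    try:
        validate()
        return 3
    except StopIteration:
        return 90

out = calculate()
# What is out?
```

Step-by-step execution trace:
1. `calculate()` calls `validate()`.
2. `validate()` evaluates `next(iter([]))`, which raises StopIteration; it propagates to the caller.
3. `return 3` is not reached.
4. `except StopIteration` in calculate matches → returns 90.
5. out = 90.
Result: 90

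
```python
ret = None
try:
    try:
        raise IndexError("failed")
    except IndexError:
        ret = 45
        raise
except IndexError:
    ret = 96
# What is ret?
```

Step-by-step execution trace:
1. Inner try: `raise IndexError("failed")` raises IndexError.
2. Inner `except IndexError` matches → ret = 45.
3. bare `raise` re-raises the same IndexError.
4. Outer `except IndexError` matches → ret = 96.
Result: 96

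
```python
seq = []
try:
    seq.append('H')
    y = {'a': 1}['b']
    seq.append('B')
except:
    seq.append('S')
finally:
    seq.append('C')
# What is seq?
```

Step-by-step execution trace:
1. try: `seq.append('H')` → seq = ['H'].
2. `y = {'a': 1}['b']` raises KeyError; `seq.append('B')` is not reached.
3. bare `except` matches → `seq.append('S')` → seq = ['H', 'S'].
4. finally always runs: `seq.append('C')` → seq = ['H', 'S', 'C'].
Result: ['H', 'S', 'C']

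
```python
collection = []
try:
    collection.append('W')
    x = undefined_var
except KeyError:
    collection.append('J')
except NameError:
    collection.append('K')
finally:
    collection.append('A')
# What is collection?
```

Step-by-step execution trace:
1. try: `collection.append('W')` → collection = ['W'].
2. `x = undefined_var` raises NameError.
3. `except KeyError` does not match NameError; skipped.
4. `except NameError` matches → `collection.append('K')` → collection = ['W', 'K'].
5. finally always runs: `collection.append('A')` → collection = ['W', 'K', 'A'].
Result: ['W', 'K', 'A']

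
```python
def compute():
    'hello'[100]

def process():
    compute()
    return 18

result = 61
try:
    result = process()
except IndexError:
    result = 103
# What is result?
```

Step-by-step execution trace:
1. result starts at 61.
2. try: `process()` calls `compute()`.
3. `compute()` evaluates `'hello'[100]`, which raises IndexError; it propagates through process (uncaught).
4. `return 18` in process is not reached; the assignment to result does not complete.
5. `except IndexError` matches → result = 103.
Result: 103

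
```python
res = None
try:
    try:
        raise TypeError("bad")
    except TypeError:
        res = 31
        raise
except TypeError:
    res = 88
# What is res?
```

Step-by-step execution trace:
1. Inner try: `raise TypeError("bad")` raises TypeError.
2. Inner `except TypeError` matches → res = 31.
3. bare `raise` re-raises the same TypeError.
4. Outer `except TypeError` matches → res = 88.
Result: 88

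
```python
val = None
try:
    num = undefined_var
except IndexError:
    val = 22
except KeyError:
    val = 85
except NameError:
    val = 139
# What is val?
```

Step-by-step execution trace:
1. `num = undefined_var` raises NameError.
2. `except IndexError` does not match NameError; skipped.
3. `except KeyError` does not match NameError; skipped.
4. `except NameError` matches → val = 139.
Result: 139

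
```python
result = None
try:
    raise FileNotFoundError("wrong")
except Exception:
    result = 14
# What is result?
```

Step-by-step execution trace:
1. `raise FileNotFoundError(...)` raises FileNotFoundError.
2. `except Exception` matches (FileNotFoundError is a subclass of Exception) → result = 14.
Result: 14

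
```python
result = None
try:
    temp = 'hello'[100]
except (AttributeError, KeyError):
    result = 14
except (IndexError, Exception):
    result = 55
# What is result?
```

Step-by-step execution trace:
1. `temp = 'hello'[100]` raises IndexError.
2. `except (AttributeError, KeyError)` does not match IndexError; skipped.
3. `except (IndexError, Exception)` matches (IndexError is in the tuple) → result = 55.
Result: 55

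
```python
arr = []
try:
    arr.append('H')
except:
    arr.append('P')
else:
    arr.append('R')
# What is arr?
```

Step-by-step execution trace:
1. try: `arr.append('H')` → arr = ['H']. No exception raised.
2. `except` is skipped.
3. `else` runs (try completed without exception): `arr.append('R')` → arr = ['H', 'R'].
Result: ['H', 'R']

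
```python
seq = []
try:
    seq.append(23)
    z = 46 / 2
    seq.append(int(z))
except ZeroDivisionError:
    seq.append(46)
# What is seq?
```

Step-by-step execution trace:
1. try: `seq.append(23)` → seq = [23].
2. `z = 46 / 2` → z = 23.0. No exception raised.
3. `seq.append(int(z))` → seq = [23, 23].
4. `except ZeroDivisionError` is skipped (no exception was raised).
Result: [23, 23]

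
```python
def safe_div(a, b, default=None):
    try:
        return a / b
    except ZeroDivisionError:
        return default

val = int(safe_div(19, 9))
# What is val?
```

Step-by-step execution trace:
1. `safe_div(19, 9)` enters try: `return 19 / 9` → returns 2.111111111111111. No exception raised.
2. `except ZeroDivisionError` is skipped.
3. `int(2.111111111111111)` → 2 → val = 2.
Result: 2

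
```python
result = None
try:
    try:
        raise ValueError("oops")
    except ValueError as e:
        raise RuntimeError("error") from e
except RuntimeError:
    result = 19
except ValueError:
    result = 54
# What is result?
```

Step-by-step execution trace:
1. Inner try raises ValueError; inner `except ValueError as e` catches it.
2. `raise RuntimeError(...) from e` raises RuntimeError (ValueError is attached as __cause__, but only RuntimeError is active).
3. Outer `except RuntimeError` matches → result = 19.
4. `except ValueError` is not reached.
Result: 19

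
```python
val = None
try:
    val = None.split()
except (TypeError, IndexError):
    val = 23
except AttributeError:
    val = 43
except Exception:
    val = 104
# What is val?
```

Step-by-step execution trace:
1. `val = None.split()` raises AttributeError.
2. `except (TypeError, IndexError)` does not match AttributeError; skipped.
3. `except AttributeError` matches (exact type match) → val = 43.
4. `except Exception` is not reached.
Result: 43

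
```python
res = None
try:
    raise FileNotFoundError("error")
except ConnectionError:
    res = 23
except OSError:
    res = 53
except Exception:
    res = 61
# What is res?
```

Step-by-step execution trace:
1. `raise FileNotFoundError(...)` raises FileNotFoundError.
2. `except ConnectionError` does not match (FileNotFoundError is not a subclass of ConnectionError); skipped.
3. `except OSError` matches (FileNotFoundError is a subclass of OSError) → res = 53.
4. `except Exception` is not reached.
Result: 53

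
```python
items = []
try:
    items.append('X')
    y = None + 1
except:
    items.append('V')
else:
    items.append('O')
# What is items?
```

Step-by-step execution trace:
1. try: `items.append('X')` → items = ['X'].
2. `y = None + 1` raises TypeError.
3. bare `except` matches → `items.append('V')` → items = ['X', 'V'].
4. `else` is skipped (an exception was raised).
Result: ['X', 'V']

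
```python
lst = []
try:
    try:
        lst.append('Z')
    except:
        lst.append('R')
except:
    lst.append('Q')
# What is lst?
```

Step-by-step execution trace:
1. Inner try: `lst.append('Z')` → lst = ['Z']. No exception raised.
2. Inner `except` is skipped.
3. Inner try completes normally; outer `except` is skipped.
Result: ['Z']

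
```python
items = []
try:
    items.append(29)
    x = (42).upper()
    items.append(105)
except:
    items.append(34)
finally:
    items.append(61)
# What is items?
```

Step-by-step execution trace:
1. try: `items.append(29)` → items = [29].
2. `x = (42).upper()` raises AttributeError; `items.append(105)` is not reached.
3. bare `except` matches → `items.append(34)` → items = [29, 34].
4. finally always runs: `items.append(61)` → items = [29, 34, 61].
Result: [29, 34, 61]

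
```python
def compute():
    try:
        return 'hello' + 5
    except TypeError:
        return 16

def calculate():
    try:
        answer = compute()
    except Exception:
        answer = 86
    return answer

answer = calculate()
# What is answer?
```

Step-by-step execution trace:
1. `calculate()` calls `compute()`.
2. In compute: `'hello' + 5` raises TypeError; `except TypeError` catches it → returns 16.
3. In calculate: `answer = compute()` → answer = 16. No exception reaches calculate.
4. `except Exception` is skipped; calculate returns 16.
5. answer = 16.
Result: 16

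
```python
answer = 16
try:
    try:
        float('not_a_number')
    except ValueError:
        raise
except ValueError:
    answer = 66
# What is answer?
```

Step-by-step execution trace:
1. Inner try: `float('not_a_number')` raises ValueError.
2. Inner `except ValueError` matches; bare `raise` re-raises the same ValueError.
3. Outer `except ValueError` matches → answer = 66.
Result: 66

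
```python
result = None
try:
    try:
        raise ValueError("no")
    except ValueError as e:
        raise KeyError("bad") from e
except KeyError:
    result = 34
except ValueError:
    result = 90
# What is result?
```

Step-by-step execution trace:
1. Inner try raises ValueError; inner `except ValueError as e` catches it.
2. `raise KeyError(...) from e` raises KeyError (ValueError is attached as __cause__, but only KeyError is active).
3. Outer `except KeyError` matches → result = 34.
4. `except ValueError` is not reached.
Result: 34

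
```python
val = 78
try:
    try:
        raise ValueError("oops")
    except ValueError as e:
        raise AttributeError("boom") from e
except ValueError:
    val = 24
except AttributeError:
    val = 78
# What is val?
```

Step-by-step execution trace:
1. Inner try raises ValueError; inner `except ValueError as e` catches it.
2. `raise AttributeError(...) from e` raises AttributeError (ValueError is attached as __cause__, but only AttributeError is active).
3. Outer `except ValueError` does not match AttributeError; skipped.
4. Outer `except AttributeError` matches → val = 78.
Result: 78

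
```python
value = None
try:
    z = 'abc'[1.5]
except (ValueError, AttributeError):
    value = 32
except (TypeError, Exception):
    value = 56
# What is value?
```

Step-by-step execution trace:
1. `z = 'abc'[1.5]` raises TypeError.
2. `except (ValueError, AttributeError)` does not match TypeError; skipped.
3. `except (TypeError, Exception)` matches (TypeError is in the tuple) → value = 56.
Result: 56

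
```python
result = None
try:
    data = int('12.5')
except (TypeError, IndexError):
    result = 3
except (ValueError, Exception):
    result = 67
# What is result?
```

Step-by-step execution trace:
1. `data = int('12.5')` raises ValueError.
2. `except (TypeError, IndexError)` does not match ValueError; skipped.
3. `except (ValueError, Exception)` matches (ValueError is in the tuple) → result = 67.
Result: 67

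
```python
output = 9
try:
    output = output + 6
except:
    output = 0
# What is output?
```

Step-by-step execution trace:
1. output starts at 9.
2. try: `output = output + 6` → output = 15. No exception raised.
3. `except` is skipped.
Result: 15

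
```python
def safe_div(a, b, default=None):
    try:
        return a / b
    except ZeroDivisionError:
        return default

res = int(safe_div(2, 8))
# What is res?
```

Step-by-step execution trace:
1. `safe_div(2, 8)` enters try: `return 2 / 8` → returns 0.25. No exception raised.
2. `except ZeroDivisionError` is skipped.
3. `int(0.25)` → 0 → res = 0.
Result: 0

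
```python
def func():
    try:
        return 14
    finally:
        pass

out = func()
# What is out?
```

Step-by-step execution trace:
1. `func()` enters try: `return 14` sets pending return value 14.
2. Before returning, `finally: pass` runs (no effect).
3. func() returns 14 → out = 14.
Result: 14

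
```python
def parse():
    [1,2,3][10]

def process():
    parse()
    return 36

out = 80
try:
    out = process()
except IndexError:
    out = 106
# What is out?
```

Step-by-step execution trace:
1. out starts at 80.
2. try: `process()` calls `parse()`.
3. `parse()` evaluates `[1,2,3][10]`, which raises IndexError; it propagates through process (uncaught).
4. `return 36` in process is not reached; the assignment to out does not complete.
5. `except IndexError` matches → out = 106.
Result: 106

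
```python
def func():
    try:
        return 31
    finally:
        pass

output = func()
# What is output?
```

Step-by-step execution trace:
1. `func()` enters try: `return 31` sets pending return value 31.
2. Before returning, `finally: pass` runs (no effect).
3. func() returns 31 → output = 31.
Result: 31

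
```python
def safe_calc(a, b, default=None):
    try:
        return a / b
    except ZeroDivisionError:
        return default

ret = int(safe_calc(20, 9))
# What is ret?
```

Step-by-step execution trace:
1. `safe_calc(20, 9)` enters try: `return 20 / 9` → returns 2.2222222222222223. No exception raised.
2. `except ZeroDivisionError` is skipped.
3. `int(2.2222222222222223)` → 2 → ret = 2.
Result: 2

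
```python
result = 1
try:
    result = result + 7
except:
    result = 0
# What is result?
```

Step-by-step execution trace:
1. result starts at 1.
2. try: `result = result + 7` → result = 8. No exception raised.
3. `except` is skipped.
Result: 8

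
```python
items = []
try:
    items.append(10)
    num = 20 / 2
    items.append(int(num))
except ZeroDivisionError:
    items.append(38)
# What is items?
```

Step-by-step execution trace:
1. try: `items.append(10)` → items = [10].
2. `num = 20 / 2` → num = 10.0. No exception raised.
3. `items.append(int(num))` → items = [10, 10].
4. `except ZeroDivisionError` is skipped (no exception was raised).
Result: [10, 10]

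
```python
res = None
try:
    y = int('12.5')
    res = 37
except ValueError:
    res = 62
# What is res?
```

Step-by-step execution trace:
1. `y = int('12.5')` raises ValueError.
2. `res = 37` is not reached.
3. `except ValueError` matches → res = 62.
Result: 62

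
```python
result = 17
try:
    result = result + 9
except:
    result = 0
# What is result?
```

Step-by-step execution trace:
1. result starts at 17.
2. try: `result = result + 9` → result = 26. No exception raised.
3. `except` is skipped.
Result: 26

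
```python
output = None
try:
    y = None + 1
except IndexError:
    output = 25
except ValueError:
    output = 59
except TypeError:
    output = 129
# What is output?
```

Step-by-step execution trace:
1. `y = None + 1` raises TypeError.
2. `except IndexError` does not match TypeError; skipped.
3. `except ValueError` does not match TypeError; skipped.
4. `except TypeError` matches → output = 129.
Result: 129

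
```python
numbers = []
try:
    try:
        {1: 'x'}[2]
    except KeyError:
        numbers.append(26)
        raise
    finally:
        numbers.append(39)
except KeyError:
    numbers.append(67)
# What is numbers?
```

Step-by-step execution trace:
1. Inner try: `{1: 'x'}[2]` raises KeyError.
2. Inner `except KeyError` matches → `numbers.append(26)` → numbers = [26].
3. bare `raise` re-raises KeyError.
4. Inner `finally` runs during unwinding: `numbers.append(39)` → numbers = [26, 39].
5. Outer `except KeyError` matches → `numbers.append(67)` → numbers = [26, 39, 67].
Result: [26, 39, 67]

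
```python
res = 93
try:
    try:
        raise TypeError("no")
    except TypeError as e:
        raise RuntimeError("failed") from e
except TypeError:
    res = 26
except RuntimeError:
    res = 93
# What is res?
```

Step-by-step execution trace:
1. Inner try raises TypeError; inner `except TypeError as e` catches it.
2. `raise RuntimeError(...) from e` raises RuntimeError (TypeError is attached as __cause__, but only RuntimeError is active).
3. Outer `except TypeError` does not match RuntimeError; skipped.
4. Outer `except RuntimeError` matches → res = 93.
Result: 93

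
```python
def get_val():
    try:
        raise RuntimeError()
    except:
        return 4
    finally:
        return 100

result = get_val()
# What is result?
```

Step-by-step execution trace:
1. `get_val()` enters try: `raise RuntimeError()` raises RuntimeError.
2. bare `except` matches → `return 4` sets pending return value 4.
3. Before returning, `finally: return 100` runs and overrides the pending return.
4. get_val() returns 100 → result = 100.
Result: 100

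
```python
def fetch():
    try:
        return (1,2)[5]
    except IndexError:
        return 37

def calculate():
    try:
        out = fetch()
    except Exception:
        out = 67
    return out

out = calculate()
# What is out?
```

Step-by-step execution trace:
1. `calculate()` calls `fetch()`.
2. In fetch: `(1,2)[5]` raises IndexError; `except IndexError` catches it → returns 37.
3. In calculate: `out = fetch()` → out = 37. No exception reaches calculate.
4. `except Exception` is skipped; calculate returns 37.
5. out = 37.
Result: 37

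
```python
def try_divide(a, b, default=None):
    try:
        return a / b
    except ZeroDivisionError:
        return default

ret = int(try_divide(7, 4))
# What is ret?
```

Step-by-step execution trace:
1. `try_divide(7, 4)` enters try: `return 7 / 4` → returns 1.75. No exception raised.
2. `except ZeroDivisionError` is skipped.
3. `int(1.75)` → 1 → ret = 1.
Result: 1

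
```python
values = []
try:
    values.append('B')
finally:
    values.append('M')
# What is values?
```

Step-by-step execution trace:
1. try: `values.append('B')` → values = ['B'].
2. The try body completes without raising.
3. finally always runs: `values.append('M')` → values = ['B', 'M'].
Result: ['B', 'M']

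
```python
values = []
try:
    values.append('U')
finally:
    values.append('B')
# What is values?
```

Step-by-step execution trace:
1. try: `values.append('U')` → values = ['U'].
2. The try body completes without raising.
3. finally always runs: `values.append('B')` → values = ['U', 'B'].
Result: ['U', 'B']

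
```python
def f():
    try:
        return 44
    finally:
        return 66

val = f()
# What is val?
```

Step-by-step execution trace:
1. `f()` enters try: `return 44` sets pending return value 44.
2. Before returning, `finally: return 66` runs and overrides the pending return.
3. f() returns 66 → val = 66.
Result: 66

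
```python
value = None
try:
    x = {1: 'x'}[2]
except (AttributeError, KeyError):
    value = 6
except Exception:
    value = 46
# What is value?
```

Step-by-step execution trace:
1. `x = {1: 'x'}[2]` raises KeyError.
2. `except (AttributeError, KeyError)` matches (KeyError is in the tuple) → value = 6.
3. `except Exception` is not reached.
Result: 6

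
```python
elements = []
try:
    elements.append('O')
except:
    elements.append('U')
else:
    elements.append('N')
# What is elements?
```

Step-by-step execution trace:
1. try: `elements.append('O')` → elements = ['O']. No exception raised.
2. `except` is skipped.
3. `else` runs (try completed without exception): `elements.append('N')` → elements = ['O', 'N'].
Result: ['O', 'N']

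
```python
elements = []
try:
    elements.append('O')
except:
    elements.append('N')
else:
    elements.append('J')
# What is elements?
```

Step-by-step execution trace:
1. try: `elements.append('O')` → elements = ['O']. No exception raised.
2. `except` is skipped.
3. `else` runs (try completed without exception): `elements.append('J')` → elements = ['O', 'J'].
Result: ['O', 'J']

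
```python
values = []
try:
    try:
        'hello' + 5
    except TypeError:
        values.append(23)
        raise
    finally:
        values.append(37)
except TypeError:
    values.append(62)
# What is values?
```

Step-by-step execution trace:
1. Inner try: `'hello' + 5` raises TypeError.
2. Inner `except TypeError` matches → `values.append(23)` → values = [23].
3. bare `raise` re-raises TypeError.
4. Inner `finally` runs during unwinding: `values.append(37)` → values = [23, 37].
5. Outer `except TypeError` matches → `values.append(62)` → values = [23, 37, 62].
Result: [23, 37, 62]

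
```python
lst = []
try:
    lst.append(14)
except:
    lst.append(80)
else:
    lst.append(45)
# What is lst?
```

Step-by-step execution trace:
1. try: `lst.append(14)` → lst = [14]. No exception raised.
2. `except` is skipped.
3. `else` runs (try completed without exception): `lst.append(45)` → lst = [14, 45].
Result: [14, 45]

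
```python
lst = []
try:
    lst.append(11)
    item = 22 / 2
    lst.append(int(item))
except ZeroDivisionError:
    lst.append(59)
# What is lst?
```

Step-by-step execution trace:
1. try: `lst.append(11)` → lst = [11].
2. `item = 22 / 2` → item = 11.0. No exception raised.
3. `lst.append(int(item))` → lst = [11, 11].
4. `except ZeroDivisionError` is skipped (no exception was raised).
Result: [11, 11]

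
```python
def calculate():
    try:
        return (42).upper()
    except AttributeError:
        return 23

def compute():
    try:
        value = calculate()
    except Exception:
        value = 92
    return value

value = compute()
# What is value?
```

Step-by-step execution trace:
1. `compute()` calls `calculate()`.
2. In calculate: `(42).upper()` raises AttributeError; `except AttributeError` catches it → returns 23.
3. In compute: `value = calculate()` → value = 23. No exception reaches compute.
4. `except Exception` is skipped; compute returns 23.
5. value = 23.
Result: 23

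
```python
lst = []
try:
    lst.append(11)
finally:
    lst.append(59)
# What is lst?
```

Step-by-step execution trace:
1. try: `lst.append(11)` → lst = [11].
2. The try body completes without raising.
3. finally always runs: `lst.append(59)` → lst = [11, 59].
Result: [11, 59]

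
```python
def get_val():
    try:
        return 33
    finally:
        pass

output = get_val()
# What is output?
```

Step-by-step execution trace:
1. `get_val()` enters try: `return 33` sets pending return value 33.
2. Before returning, `finally: pass` runs (no effect).
3. get_val() returns 33 → output = 33.
Result: 33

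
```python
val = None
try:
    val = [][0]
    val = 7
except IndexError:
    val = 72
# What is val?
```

Step-by-step execution trace:
1. `val = [][0]` raises IndexError.
2. `val = 7` is not reached.
3. `except IndexError` matches → val = 72.
Result: 72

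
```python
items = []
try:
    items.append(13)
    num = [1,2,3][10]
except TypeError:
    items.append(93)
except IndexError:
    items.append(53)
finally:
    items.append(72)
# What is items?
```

Step-by-step execution trace:
1. try: `items.append(13)` → items = [13].
2. `num = [1,2,3][10]` raises IndexError.
3. `except TypeError` does not match IndexError; skipped.
4. `except IndexError` matches → `items.append(53)` → items = [13, 53].
5. finally always runs: `items.append(72)` → items = [13, 53, 72].
Result: [13, 53, 72]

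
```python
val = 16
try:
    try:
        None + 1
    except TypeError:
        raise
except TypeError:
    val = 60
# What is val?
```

Step-by-step execution trace:
1. Inner try: `None + 1` raises TypeError.
2. Inner `except TypeError` matches; bare `raise` re-raises the same TypeError.
3. Outer `except TypeError` matches → val = 60.
Result: 60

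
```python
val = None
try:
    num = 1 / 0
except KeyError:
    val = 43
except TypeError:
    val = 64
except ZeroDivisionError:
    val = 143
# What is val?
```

Step-by-step execution trace:
1. `num = 1 / 0` raises ZeroDivisionError.
2. `except KeyError` does not match ZeroDivisionError; skipped.
3. `except TypeError` does not match ZeroDivisionError; skipped.
4. `except ZeroDivisionError` matches → val = 143.
Result: 143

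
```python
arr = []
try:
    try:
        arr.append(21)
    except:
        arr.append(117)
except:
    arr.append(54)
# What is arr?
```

Step-by-step execution trace:
1. Inner try: `arr.append(21)` → arr = [21]. No exception raised.
2. Inner `except` is skipped.
3. Inner try completes normally; outer `except` is skipped.
Result: [21]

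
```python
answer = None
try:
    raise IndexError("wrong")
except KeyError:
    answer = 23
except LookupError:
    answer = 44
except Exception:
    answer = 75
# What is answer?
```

Step-by-step execution trace:
1. `raise IndexError(...)` raises IndexError.
2. `except KeyError` does not match (IndexError is not a subclass of KeyError); skipped.
3. `except LookupError` matches (IndexError is a subclass of LookupError) → answer = 44.
4. `except Exception` is not reached.
Result: 44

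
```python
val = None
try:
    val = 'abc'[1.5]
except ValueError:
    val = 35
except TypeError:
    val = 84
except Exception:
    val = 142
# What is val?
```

Step-by-step execution trace:
1. `val = 'abc'[1.5]` raises TypeError.
2. `except ValueError` does not match TypeError; skipped.
3. `except TypeError` matches → val = 84.
4. Remaining except clauses are skipped.
Result: 84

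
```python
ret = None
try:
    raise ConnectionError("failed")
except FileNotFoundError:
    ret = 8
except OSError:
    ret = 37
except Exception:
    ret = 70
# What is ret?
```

Step-by-step execution trace:
1. `raise ConnectionError(...)` raises ConnectionError.
2. `except FileNotFoundError` does not match (ConnectionError is not a subclass of FileNotFoundError); skipped.
3. `except OSError` matches (ConnectionError is a subclass of OSError) → ret = 37.
4. `except Exception` is not reached.
Result: 37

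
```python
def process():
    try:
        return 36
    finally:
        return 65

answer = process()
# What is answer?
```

Step-by-step execution trace:
1. `process()` enters try: `return 36` sets pending return value 36.
2. Before returning, `finally: return 65` runs and overrides the pending return.
3. process() returns 65 → answer = 65.
Result: 65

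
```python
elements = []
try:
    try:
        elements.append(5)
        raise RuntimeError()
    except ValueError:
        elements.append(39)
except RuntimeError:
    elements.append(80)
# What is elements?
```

Step-by-step execution trace:
1. Inner try: `elements.append(5)` → elements = [5].
2. `raise RuntimeError()` raises RuntimeError.
3. Inner `except ValueError` does not match RuntimeError; exception propagates to outer try.
4. Outer `except RuntimeError` matches → `elements.append(80)` → elements = [5, 80].
Result: [5, 80]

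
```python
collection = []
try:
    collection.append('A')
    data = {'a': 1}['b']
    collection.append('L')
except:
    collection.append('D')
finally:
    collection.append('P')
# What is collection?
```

Step-by-step execution trace:
1. try: `collection.append('A')` → collection = ['A'].
2. `data = {'a': 1}['b']` raises KeyError; `collection.append('L')` is not reached.
3. bare `except` matches → `collection.append('D')` → collection = ['A', 'D'].
4. finally always runs: `collection.append('P')` → collection = ['A', 'D', 'P'].
Result: ['A', 'D', 'P']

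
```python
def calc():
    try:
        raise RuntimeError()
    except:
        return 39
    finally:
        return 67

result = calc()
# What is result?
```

Step-by-step execution trace:
1. `calc()` enters try: `raise RuntimeError()` raises RuntimeError.
2. bare `except` matches → `return 39` sets pending return value 39.
3. Before returning, `finally: return 67` runs and overrides the pending return.
4. calc() returns 67 → result = 67.
Result: 67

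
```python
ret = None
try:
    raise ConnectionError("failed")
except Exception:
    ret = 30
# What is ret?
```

Step-by-step execution trace:
1. `raise ConnectionError(...)` raises ConnectionError.
2. `except Exception` matches (ConnectionError is a subclass of Exception) → ret = 30.
Result: 30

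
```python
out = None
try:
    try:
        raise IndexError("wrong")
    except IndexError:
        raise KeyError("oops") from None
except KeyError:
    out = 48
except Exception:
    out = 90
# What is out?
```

Step-by-step execution trace:
1. Inner try raises IndexError; inner `except IndexError` catches it.
2. `raise KeyError(...) from None` raises KeyError (from None suppresses __context__, but the active exception is still KeyError).
3. Outer `except KeyError` matches → out = 48.
4. `except Exception` is not reached.
Result: 48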